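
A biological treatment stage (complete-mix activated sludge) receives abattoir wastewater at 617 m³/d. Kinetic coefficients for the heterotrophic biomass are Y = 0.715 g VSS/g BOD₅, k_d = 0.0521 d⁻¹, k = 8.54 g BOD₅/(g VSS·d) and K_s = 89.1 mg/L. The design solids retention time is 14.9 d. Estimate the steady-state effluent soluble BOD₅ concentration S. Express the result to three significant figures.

S ≈ 1.77 mg/L

For a completely mixed reactor with recycle the Lawrence–McCarty relation gives S = K_s·(1 + k_d·θ_c) / [θ_c·(Y·k − k_d) − 1] = 89.1 × (1 + 0.0521 × 14.9) / [14.9 × (0.715 × 8.54 − 0.0521) − 1] = 158.3 / 89.20 = 1.774 mg/L.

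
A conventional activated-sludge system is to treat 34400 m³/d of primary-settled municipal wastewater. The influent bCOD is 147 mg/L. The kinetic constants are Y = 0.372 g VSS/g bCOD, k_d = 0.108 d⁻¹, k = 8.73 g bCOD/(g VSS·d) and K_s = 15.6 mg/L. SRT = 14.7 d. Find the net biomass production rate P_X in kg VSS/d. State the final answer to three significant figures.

P_X ≈ 723 kg VSS/d

For a completely mixed reactor with recycle the Lawrence–McCarty relation gives S = K_s·(1 + k_d·θ_c) / [θ_c·(Y·k − k_d) − 1] = 15.6 × (1 + 0.108 × 14.7) / [14.7 × (0.372 × 8.73 − 0.108) − 1] = 40.37 / 45.15 = 0.8940 mg/L.
Correct the yield for decay: Y_obs = Y/(1 + k_d θ_c) = 0.372 / (1 + 0.108 × 14.7) = 0.372 / 2.588 = 0.1438.
Q·(S₀ − S) = 34400 × (147 − 0.894) × 10⁻³ = 5026 kg/d removed.
Net biomass production P_X = Y_obs × Q·(S₀ − S) = 0.1438 × 5026 = 722.6 kg VSS/d.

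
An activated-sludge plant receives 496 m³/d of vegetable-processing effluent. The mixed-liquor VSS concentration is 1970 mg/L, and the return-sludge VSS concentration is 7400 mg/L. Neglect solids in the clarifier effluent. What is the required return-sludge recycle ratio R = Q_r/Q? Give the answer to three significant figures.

Solids balance on the clarifier gives (1+R)X = R·X_r, so R = X/(X_r − X) = 1970 / (7400 − 1970) = 0.3628.

R ≈ 0.363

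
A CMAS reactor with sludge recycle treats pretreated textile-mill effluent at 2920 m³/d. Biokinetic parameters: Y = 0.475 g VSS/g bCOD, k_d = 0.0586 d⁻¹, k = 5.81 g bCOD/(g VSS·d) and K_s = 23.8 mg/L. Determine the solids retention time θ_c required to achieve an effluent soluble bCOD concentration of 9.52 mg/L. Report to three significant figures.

θ_c ≈ 1.37 d

Specific growth rate at S = 9.52 mg/L: μ = YkS/(K_s+S) = 0.475·5.81·9.52/(23.8+9.52) = 0.7885 d⁻¹.
Then 1/θ_c = μ − k_d = 0.7885 − 0.0586 = 0.7299 d⁻¹, giving θ_c = 1.370 d.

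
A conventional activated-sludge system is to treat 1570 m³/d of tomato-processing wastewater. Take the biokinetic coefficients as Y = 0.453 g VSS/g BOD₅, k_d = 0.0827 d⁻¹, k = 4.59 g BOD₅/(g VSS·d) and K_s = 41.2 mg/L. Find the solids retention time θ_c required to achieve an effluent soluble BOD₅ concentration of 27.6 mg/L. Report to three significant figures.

At the target effluent, Y k S/(K_s+S) = 0.453×4.59×27.6/68.80 = 0.8341 d⁻¹.
1/θ_c = 0.8341 − 0.0827 = 0.7514 d⁻¹, so θ_c = 1.331 d.

θ_c ≈ 1.33 d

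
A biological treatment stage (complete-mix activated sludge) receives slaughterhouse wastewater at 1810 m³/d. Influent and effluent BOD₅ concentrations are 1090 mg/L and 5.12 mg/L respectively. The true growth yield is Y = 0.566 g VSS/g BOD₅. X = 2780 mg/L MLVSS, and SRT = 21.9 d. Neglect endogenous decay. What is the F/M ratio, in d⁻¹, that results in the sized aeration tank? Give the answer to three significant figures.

Biomass mass balance (decay neglected): V·X = Y·Q·(S₀ − S)·θ_c, so V = 0.566 × 1810 × (1090 − 5.12) × 21.9 / 2780 = 8755 m³.
F/M = Q·S₀ / (V·X) = 1810 × 1090 / (8755 × 2780) = 0.08106 g BOD₅·(g VSS·d)⁻¹.

F/M ≈ 0.0811 d⁻¹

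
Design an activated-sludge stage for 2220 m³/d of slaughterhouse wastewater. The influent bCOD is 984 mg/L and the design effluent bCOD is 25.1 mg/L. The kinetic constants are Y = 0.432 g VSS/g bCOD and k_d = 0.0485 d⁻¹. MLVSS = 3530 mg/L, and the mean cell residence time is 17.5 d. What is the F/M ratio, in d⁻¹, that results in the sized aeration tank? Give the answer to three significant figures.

Steady-state biomass mass balance: V·X·(1 + k_d·θ_c) = Y·Q·(S₀ − S)·θ_c, so V = 0.432 × 2220 × (984 − 25.1) × 17.5 / [3530 × (1 + 0.0485 × 17.5)] = 1.61×10^7 / 6526 = 2466 m³.
Food-to-microorganism ratio F/M = Q S₀ / (V X) = 2220 × 984 / (2466 × 3530) = 0.2509 d⁻¹.

F/M ≈ 0.251 d⁻¹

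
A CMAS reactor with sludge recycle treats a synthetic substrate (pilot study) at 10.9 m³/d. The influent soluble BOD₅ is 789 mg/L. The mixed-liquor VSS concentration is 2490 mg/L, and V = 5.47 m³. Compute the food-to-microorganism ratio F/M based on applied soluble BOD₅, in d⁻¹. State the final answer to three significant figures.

F/M = Q·S₀ / (V·X) = 10.9 × 789 / (5.470 × 2490) = 0.6314 g soluble BOD₅·(g VSS·d)⁻¹.

F/M ≈ 0.631 d⁻¹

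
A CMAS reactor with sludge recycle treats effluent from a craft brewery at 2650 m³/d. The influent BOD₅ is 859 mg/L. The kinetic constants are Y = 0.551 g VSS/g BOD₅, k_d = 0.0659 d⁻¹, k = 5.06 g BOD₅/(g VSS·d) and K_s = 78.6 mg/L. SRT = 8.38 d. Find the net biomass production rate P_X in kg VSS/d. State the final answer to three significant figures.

From the Monod/SRT balance for a CMAS, S = K_s·(1+k_d θ_c)/[θ_c·(Y k − k_d) − 1] = 78.6 × (1 + 0.0659 × 8.38) / [8.38 × (0.551 × 5.06 − 0.0659) − 1] = 122.0 / 21.81 = 5.594 mg/L.
Y_obs = Y / (1 + k_d θ_c) = 0.551 / (1 + 0.0659 × 8.38) = 0.551 / 1.552 = 0.3550.
Mass of BOD₅ removed per day: Q(S₀ − S) = 2650 × 853.4 g/m³ = 2262 kg/d.
P_X = Y_obs · Q(S₀ − S) = 0.3550 × 2262 = 802.8 kg VSS/d.

P_X ≈ 803 kg VSS/d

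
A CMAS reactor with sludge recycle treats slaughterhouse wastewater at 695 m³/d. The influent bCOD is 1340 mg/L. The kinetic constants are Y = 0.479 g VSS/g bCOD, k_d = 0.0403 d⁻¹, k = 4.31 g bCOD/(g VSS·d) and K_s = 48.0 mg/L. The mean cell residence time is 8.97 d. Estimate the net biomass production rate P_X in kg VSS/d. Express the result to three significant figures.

Effluent substrate depends only on kinetics and SRT: S = K_s(1 + k_d θ_c) / [θ_c(Yk − k_d) − 1] = 48.0 × (1 + 0.0403 × 8.97) / [8.97 × (0.479 × 4.31 − 0.0403) − 1] = 65.35 / 17.16 = 3.809 mg/L.
Y_obs = Y / (1 + k_d θ_c) = 0.479 / (1 + 0.0403 × 8.97) = 0.479 / 1.361 = 0.3518.
Q·(S₀ − S) = 695 × (1340 − 3.81) × 10⁻³ = 928.7 kg/d removed.
So the net sludge growth is P_X = 0.3518 × 928.7 = 326.7 kg VSS/d.

P_X ≈ 327 kg VSS/d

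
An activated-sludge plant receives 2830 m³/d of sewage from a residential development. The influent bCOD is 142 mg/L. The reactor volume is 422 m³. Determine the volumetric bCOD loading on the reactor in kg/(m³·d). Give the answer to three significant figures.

L_v = Q S₀ / V = 2830 × 142 × 10⁻³ / 422.0 = 0.9523 kg/(m³·d).

L_v ≈ 0.952 kg bCOD/(m³·d)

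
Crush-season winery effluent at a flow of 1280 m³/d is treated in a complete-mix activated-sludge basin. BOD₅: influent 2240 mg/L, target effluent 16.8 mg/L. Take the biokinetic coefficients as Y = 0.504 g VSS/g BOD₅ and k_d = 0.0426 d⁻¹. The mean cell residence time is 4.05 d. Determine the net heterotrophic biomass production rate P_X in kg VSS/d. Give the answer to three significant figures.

P_X ≈ 1220 kg VSS/d

Y_obs = Y / (1 + k_d θ_c) = 0.504 / (1 + 0.0426 × 4.05) = 0.504 / 1.173 = 0.4298.
ΔS = 2240 − 16.8 = 2223 mg/L, so the substrate removal rate is 1280 × 2223/1000 = 2846 kg BOD₅/d.
So the net sludge growth is P_X = 0.4298 × 2846 = 1223 kg VSS/d.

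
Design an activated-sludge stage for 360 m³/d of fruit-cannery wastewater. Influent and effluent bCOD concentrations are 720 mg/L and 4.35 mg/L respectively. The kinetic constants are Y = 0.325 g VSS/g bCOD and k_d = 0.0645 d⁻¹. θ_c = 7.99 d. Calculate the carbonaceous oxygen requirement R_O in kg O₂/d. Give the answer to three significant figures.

R_O ≈ 179 kg O₂/d

Correct the yield for decay: Y_obs = Y/(1 + k_d θ_c) = 0.325 / (1 + 0.0645 × 7.99) = 0.325 / 1.515 = 0.2145.
Q·(S₀ − S) = 360 × (720 − 4.35) × 10⁻³ = 257.6 kg/d removed.
Biomass synthesised: P_X = Y_obs × 257.6 = 55.26 kg VSS/d.
Carbonaceous O₂ demand = substrate oxidised − cell-mass equivalent = 257.6 − 1.42 × 55.26 = 179.2 kg O₂/d.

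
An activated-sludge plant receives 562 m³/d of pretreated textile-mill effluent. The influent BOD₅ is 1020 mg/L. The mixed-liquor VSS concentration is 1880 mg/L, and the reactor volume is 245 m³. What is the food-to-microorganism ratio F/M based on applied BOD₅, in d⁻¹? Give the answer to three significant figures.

F/M ≈ 1.24 d⁻¹

F/M = applied load / biomass = Q·S₀/(V·X) = 562 × 1020 / (245.0 × 1880) = 1.245 d⁻¹.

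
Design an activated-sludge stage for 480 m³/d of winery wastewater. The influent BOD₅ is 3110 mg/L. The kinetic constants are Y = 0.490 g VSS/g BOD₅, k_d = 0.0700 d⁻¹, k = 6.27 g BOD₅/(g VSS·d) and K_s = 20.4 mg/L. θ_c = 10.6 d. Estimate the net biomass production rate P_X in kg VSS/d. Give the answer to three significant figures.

For a completely mixed reactor with recycle the Lawrence–McCarty relation gives S = K_s·(1 + k_d·θ_c) / [θ_c·(Y·k − k_d) − 1] = 20.4 × (1 + 0.0700 × 10.6) / [10.6 × (0.490 × 6.27 − 0.0700) − 1] = 35.54 / 30.82 = 1.153 mg/L.
Y_obs = Y / (1 + k_d θ_c) = 0.490 / (1 + 0.0700 × 10.6) = 0.490 / 1.742 = 0.2813.
Mass of BOD₅ removed per day: Q(S₀ − S) = 480 × 3109 g/m³ = 1492 kg/d.
Net biomass production P_X = Y_obs × Q·(S₀ − S) = 0.2813 × 1492 = 419.7 kg VSS/d.

P_X ≈ 420 kg VSS/d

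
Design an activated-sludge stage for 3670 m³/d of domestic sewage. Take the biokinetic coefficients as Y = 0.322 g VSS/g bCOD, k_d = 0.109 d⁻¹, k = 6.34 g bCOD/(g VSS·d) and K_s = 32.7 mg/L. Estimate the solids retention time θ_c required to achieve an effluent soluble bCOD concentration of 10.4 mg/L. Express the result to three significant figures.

θ_c ≈ 2.61 d

At the target effluent, Y k S/(K_s+S) = 0.322×6.34×10.4/43.10 = 0.4926 d⁻¹.
Then 1/θ_c = μ − k_d = 0.4926 − 0.109 = 0.3836 d⁻¹, giving θ_c = 2.607 d.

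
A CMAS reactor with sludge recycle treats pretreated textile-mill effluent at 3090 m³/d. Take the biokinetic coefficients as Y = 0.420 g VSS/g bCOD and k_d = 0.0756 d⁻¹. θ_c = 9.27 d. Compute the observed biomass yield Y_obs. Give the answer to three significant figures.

Y_obs ≈ 0.247 g VSS/g bCOD

The observed yield is Y_obs = Y/(1 + k_d·θ_c) = 0.420 / (1 + 0.0756 × 9.27) = 0.420 / 1.701 = 0.2469 g VSS per g bCOD removed.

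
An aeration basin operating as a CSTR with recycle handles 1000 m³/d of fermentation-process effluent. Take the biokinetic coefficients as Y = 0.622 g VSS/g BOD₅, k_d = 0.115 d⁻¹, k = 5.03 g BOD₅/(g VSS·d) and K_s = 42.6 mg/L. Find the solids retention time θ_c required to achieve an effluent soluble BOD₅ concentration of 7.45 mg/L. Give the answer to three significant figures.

θ_c ≈ 2.85 d

Specific growth rate at S = 7.45 mg/L: μ = YkS/(K_s+S) = 0.622·5.03·7.45/(42.6+7.45) = 0.4657 d⁻¹.
Then 1/θ_c = μ − k_d = 0.4657 − 0.115 = 0.3507 d⁻¹, giving θ_c = 2.851 d.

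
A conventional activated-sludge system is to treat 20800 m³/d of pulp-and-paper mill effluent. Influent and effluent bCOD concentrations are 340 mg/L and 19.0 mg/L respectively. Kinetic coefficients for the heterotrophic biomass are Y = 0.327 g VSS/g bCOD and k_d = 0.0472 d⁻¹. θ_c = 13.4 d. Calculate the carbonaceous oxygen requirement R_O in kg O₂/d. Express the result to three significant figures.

R_O ≈ 4780 kg O₂/d

The observed yield is Y_obs = Y/(1 + k_d·θ_c) = 0.327 / (1 + 0.0472 × 13.4) = 0.327 / 1.632 = 0.2003 g VSS per g bCOD removed.
Mass of bCOD removed per day: Q(S₀ − S) = 20800 × 321.0 g/m³ = 6677 kg/d.
Biomass synthesised: P_X = Y_obs × 6677 = 1337 kg VSS/d.
R_O = Q·(S₀ − S) − 1.42·P_X = 6677 − 1.42 × 1337 = 4778 kg O₂/d.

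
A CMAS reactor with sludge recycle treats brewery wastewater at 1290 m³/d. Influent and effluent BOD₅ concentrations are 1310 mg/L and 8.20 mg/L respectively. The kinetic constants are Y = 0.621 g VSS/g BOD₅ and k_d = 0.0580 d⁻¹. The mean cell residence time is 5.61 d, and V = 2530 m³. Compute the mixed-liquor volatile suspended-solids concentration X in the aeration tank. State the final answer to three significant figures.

X = Y·Q·ΔS·θ_c / [V·(1 + k_d θ_c)] = 0.621 × 1290 × (1310 − 8.20) × 5.61 / [2530 × (1 + 0.0580 × 5.61)] = 1745 mg/L.

X ≈ 1740 mg/L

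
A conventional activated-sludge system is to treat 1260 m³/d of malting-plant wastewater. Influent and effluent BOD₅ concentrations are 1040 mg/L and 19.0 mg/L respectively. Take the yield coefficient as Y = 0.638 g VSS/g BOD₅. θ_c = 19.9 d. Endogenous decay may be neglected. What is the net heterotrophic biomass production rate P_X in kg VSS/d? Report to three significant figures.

P_X ≈ 821 kg VSS/d

No decay correction is needed, so Y_obs = Y = 0.638.
Q·(S₀ − S) = 1260 × (1040 − 19.0) × 10⁻³ = 1286 kg/d removed.
Biomass produced: P_X = Y_obs·Q·ΔS = 0.6380 × 1286 ≈ 820.8 kg VSS/d.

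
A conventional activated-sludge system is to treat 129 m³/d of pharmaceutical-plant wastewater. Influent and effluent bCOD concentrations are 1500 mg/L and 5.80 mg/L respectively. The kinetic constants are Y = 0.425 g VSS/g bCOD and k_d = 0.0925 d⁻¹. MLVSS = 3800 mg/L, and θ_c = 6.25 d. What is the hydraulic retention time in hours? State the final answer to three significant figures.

Rearranging the biomass balance for a CMAS with decay, V = Y·Q·ΔS·θ_c / [X·(1+k_d θ_c)] = 0.425 × 129 × (1500 − 5.80) × 6.25 / [3800 × (1 + 0.0925 × 6.25)] = 5.12×10^5 / 5997 = 85.38 m³.
Hydraulic retention time τ = V/Q = 85.38 / 129 = 0.6618 d = 15.88 h.

τ ≈ 15.9 h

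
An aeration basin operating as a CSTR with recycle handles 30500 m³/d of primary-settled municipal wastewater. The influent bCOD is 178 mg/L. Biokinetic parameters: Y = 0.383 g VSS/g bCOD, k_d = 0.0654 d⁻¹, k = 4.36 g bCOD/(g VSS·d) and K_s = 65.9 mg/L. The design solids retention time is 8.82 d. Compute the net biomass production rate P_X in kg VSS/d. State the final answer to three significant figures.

For a completely mixed reactor with recycle the Lawrence–McCarty relation gives S = K_s·(1 + k_d·θ_c) / [θ_c·(Y·k − k_d) − 1] = 65.9 × (1 + 0.0654 × 8.82) / [8.82 × (0.383 × 4.36 − 0.0654) − 1] = 103.9 / 13.15 = 7.901 mg/L.
Y_obs = Y / (1 + k_d θ_c) = 0.383 / (1 + 0.0654 × 8.82) = 0.383 / 1.577 = 0.2429.
Q·(S₀ − S) = 30500 × (178 − 7.90) × 10⁻³ = 5188 kg/d removed.
Biomass produced: P_X = Y_obs·Q·ΔS = 0.2429 × 5188 ≈ 1260 kg VSS/d.

P_X ≈ 1260 kg VSS/d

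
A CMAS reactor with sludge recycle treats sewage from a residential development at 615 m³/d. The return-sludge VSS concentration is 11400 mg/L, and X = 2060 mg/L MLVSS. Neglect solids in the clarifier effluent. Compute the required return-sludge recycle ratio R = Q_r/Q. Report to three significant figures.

R = Q_r/Q = X/(X_r − X) = 2060 / (11400 − 2060) = 0.2206.

R ≈ 0.221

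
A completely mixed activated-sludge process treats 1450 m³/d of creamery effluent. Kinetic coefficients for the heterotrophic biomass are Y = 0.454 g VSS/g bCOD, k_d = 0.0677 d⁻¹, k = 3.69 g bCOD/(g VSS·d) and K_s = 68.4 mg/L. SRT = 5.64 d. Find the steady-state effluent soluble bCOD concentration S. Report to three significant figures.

S ≈ 11.7 mg/L

From the Monod/SRT balance for a CMAS, S = K_s·(1+k_d θ_c)/[θ_c·(Y k − k_d) − 1] = 68.4 × (1 + 0.0677 × 5.64) / [5.64 × (0.454 × 3.69 − 0.0677) − 1] = 94.52 / 8.067 = 11.72 mg/L.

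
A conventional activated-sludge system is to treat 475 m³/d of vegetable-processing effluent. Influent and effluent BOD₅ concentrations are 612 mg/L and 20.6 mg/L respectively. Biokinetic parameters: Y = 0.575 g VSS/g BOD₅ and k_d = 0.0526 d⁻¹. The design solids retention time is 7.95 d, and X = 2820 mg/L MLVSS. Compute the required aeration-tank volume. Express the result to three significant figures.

V ≈ 321 m³

Rearranging the biomass balance for a CMAS with decay, V = Y·Q·ΔS·θ_c / [X·(1+k_d θ_c)] = 0.575 × 475 × (612 − 20.6) × 7.95 / [2820 × (1 + 0.0526 × 7.95)] = 1.28×10^6 / 3999 = 321.1 m³.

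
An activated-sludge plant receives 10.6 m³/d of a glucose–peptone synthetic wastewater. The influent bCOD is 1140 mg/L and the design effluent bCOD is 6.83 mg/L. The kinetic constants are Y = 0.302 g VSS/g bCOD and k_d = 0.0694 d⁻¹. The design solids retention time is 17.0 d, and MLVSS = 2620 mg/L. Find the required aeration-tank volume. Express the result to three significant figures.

V ≈ 10.8 m³

Steady-state biomass mass balance: V·X·(1 + k_d·θ_c) = Y·Q·(S₀ − S)·θ_c, so V = 0.302 × 10.6 × (1140 − 6.83) × 17.0 / [2620 × (1 + 0.0694 × 17.0)] = 6.17×10^4 / 5711 = 10.80 m³.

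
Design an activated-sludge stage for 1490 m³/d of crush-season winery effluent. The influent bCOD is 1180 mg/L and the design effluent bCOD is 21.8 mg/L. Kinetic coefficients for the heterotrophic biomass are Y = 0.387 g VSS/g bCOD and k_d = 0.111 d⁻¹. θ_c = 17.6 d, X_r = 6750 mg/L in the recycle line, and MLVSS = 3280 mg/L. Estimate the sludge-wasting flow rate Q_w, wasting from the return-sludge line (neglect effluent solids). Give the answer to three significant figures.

From the SRT design equation V = Y Q (S₀−S) θ_c / [X (1 + k_d θ_c)] = 0.387 × 1490 × (1180 − 21.8) × 17.6 / [3280 × (1 + 0.111 × 17.6)] = 1.18×10^7 / 9688 = 1213 m³.
θ_c = V·X/(Q_w·X_r) when wasting from the recycle, so Q_w = V·X/(θ_c·X_r) = 1213 × 3280 / (17.6 × 6750) = 33.50 m³/d.

Q_w ≈ 33.5 m³/d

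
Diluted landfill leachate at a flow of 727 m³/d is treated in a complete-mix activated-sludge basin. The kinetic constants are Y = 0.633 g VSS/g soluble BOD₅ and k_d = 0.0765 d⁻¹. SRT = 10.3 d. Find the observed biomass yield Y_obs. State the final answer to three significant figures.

Y_obs ≈ 0.354 g VSS/g soluble BOD₅

The observed yield is Y_obs = Y/(1 + k_d·θ_c) = 0.633 / (1 + 0.0765 × 10.3) = 0.633 / 1.788 = 0.3540 g VSS per g soluble BOD₅ removed.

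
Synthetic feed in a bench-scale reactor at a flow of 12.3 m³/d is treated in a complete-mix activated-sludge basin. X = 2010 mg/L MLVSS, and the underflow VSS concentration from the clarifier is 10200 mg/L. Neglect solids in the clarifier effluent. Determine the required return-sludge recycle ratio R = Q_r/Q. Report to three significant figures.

R ≈ 0.245

R = Q_r/Q = X/(X_r − X) = 2010 / (10200 − 2010) = 0.2454.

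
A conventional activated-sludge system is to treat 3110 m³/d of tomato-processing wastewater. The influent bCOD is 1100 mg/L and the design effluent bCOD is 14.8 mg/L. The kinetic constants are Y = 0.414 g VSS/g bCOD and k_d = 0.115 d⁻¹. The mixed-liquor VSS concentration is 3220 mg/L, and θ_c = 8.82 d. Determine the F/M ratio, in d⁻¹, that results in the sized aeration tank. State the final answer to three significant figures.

Steady-state biomass mass balance: V·X·(1 + k_d·θ_c) = Y·Q·(S₀ − S)·θ_c, so V = 0.414 × 3110 × (1100 − 14.8) × 8.82 / [3220 × (1 + 0.115 × 8.82)] = 1.23×10^7 / 6486 = 1900 m³.
F/M = applied load / biomass = Q·S₀/(V·X) = 3110 × 1100 / (1900 × 3220) = 0.5592 d⁻¹.

F/M ≈ 0.559 d⁻¹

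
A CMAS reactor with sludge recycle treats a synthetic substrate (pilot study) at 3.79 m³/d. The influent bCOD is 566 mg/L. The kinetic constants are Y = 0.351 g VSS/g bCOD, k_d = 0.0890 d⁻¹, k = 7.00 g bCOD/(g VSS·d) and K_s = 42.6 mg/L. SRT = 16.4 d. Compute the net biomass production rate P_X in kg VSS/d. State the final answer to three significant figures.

From the Monod/SRT balance for a CMAS, S = K_s·(1+k_d θ_c)/[θ_c·(Y k − k_d) − 1] = 42.6 × (1 + 0.0890 × 16.4) / [16.4 × (0.351 × 7.00 − 0.0890) − 1] = 104.8 / 37.84 = 2.769 mg/L.
The observed yield is Y_obs = Y/(1 + k_d·θ_c) = 0.351 / (1 + 0.0890 × 16.4) = 0.351 / 2.460 = 0.1427 g VSS per g bCOD removed.
Q·(S₀ − S) = 3.79 × (566 − 2.77) × 10⁻³ = 2.135 kg/d removed.
So the net sludge growth is P_X = 0.1427 × 2.135 = 0.3046 kg VSS/d.

P_X ≈ 0.305 kg VSS/d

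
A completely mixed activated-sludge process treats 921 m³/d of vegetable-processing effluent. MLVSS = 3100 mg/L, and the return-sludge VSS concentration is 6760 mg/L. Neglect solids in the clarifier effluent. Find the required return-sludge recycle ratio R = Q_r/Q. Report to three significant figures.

R ≈ 0.847

Mass balance around the secondary clarifier (neglecting effluent solids): R = X / (X_r − X) = 3100 / (6760 − 3100) = 0.8470.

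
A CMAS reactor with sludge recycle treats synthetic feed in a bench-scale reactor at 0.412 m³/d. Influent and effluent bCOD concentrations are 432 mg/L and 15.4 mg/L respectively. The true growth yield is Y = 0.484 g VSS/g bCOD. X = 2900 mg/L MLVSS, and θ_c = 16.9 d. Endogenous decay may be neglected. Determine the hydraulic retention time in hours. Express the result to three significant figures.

τ ≈ 28.2 h

V·X = Y·Q·ΔS·θ_c gives V = 0.484 × 0.412 × (432 − 15.4) × 16.9 / 2900 = 0.4841 m³.
Hydraulic retention time τ = V/Q = 0.4841 / 0.412 = 1.175 d = 28.20 h.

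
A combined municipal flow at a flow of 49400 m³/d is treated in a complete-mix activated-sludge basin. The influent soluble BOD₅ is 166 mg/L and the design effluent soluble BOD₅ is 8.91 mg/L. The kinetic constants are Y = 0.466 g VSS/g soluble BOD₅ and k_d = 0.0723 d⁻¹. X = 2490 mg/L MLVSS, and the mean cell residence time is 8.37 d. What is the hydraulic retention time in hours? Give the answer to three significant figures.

Rearranging the biomass balance for a CMAS with decay, V = Y·Q·ΔS·θ_c / [X·(1+k_d θ_c)] = 0.466 × 49400 × (166 − 8.91) × 8.37 / [2490 × (1 + 0.0723 × 8.37)] = 3.03×10^7 / 3997 = 7573 m³.
Hydraulic retention time τ = V/Q = 7573 / 49400 = 0.1533 d = 3.679 h.

τ ≈ 3.68 h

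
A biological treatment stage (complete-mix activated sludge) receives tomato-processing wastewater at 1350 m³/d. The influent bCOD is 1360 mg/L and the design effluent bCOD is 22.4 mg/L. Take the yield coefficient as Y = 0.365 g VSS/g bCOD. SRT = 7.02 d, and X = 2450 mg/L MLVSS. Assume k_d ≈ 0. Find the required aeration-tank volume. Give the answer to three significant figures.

V ≈ 1890 m³

V·X = Y·Q·ΔS·θ_c gives V = 0.365 × 1350 × (1360 − 22.4) × 7.02 / 2450 = 1889 m³.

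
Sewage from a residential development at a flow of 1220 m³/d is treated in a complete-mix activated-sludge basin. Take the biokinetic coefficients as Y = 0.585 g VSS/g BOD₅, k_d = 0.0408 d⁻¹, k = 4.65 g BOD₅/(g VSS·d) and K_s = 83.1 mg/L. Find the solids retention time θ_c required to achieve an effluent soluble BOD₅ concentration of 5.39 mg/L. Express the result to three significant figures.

At the target effluent, Y k S/(K_s+S) = 0.585×4.65×5.39/88.49 = 0.1657 d⁻¹.
θ_c = 1/(μ − k_d) = 1/(0.1657 − 0.0408) = 1/0.1249 = 8.007 d.

θ_c ≈ 8.01 d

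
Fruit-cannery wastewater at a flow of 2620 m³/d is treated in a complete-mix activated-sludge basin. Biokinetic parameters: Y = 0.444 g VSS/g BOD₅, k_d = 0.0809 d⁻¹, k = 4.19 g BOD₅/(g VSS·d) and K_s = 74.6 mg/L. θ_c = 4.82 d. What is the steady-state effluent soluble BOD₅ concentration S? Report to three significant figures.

S ≈ 13.7 mg/L

From the Monod/SRT balance for a CMAS, S = K_s·(1+k_d θ_c)/[θ_c·(Y k − k_d) − 1] = 74.6 × (1 + 0.0809 × 4.82) / [4.82 × (0.444 × 4.19 − 0.0809) − 1] = 103.7 / 7.577 = 13.68 mg/L.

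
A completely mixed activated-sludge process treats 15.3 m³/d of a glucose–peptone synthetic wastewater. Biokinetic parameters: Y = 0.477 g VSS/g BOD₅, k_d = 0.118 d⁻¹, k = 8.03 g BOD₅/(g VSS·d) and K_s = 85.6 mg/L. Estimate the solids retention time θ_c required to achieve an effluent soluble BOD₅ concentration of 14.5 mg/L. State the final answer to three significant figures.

Specific growth rate at S = 14.5 mg/L: μ = YkS/(K_s+S) = 0.477·8.03·14.5/(85.6+14.5) = 0.5548 d⁻¹.
θ_c = 1/(μ − k_d) = 1/(0.5548 − 0.118) = 1/0.4368 = 2.289 d.

θ_c ≈ 2.29 d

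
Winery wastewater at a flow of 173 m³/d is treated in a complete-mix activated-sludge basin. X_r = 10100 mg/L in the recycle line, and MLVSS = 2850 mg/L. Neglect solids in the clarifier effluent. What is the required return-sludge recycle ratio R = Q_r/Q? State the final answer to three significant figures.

Mass balance around the secondary clarifier (neglecting effluent solids): R = X / (X_r − X) = 2850 / (10100 − 2850) = 0.3931.

R ≈ 0.393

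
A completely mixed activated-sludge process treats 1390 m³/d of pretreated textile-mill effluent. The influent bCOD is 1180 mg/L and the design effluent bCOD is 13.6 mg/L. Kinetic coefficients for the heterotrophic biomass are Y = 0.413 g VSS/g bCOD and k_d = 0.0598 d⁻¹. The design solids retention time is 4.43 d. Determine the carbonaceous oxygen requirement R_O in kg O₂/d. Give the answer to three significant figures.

R_O ≈ 870 kg O₂/d

The observed yield is Y_obs = Y/(1 + k_d·θ_c) = 0.413 / (1 + 0.0598 × 4.43) = 0.413 / 1.265 = 0.3265 g VSS per g bCOD removed.
Mass of bCOD removed per day: Q(S₀ − S) = 1390 × 1166 g/m³ = 1621 kg/d.
Net sludge production P_X = 0.3265 × 1621 = 529.4 kg VSS/d.
R_O = Q·ΔS − 1.42 P_X = 1621 − 751.7 = 869.6 kg O₂/d.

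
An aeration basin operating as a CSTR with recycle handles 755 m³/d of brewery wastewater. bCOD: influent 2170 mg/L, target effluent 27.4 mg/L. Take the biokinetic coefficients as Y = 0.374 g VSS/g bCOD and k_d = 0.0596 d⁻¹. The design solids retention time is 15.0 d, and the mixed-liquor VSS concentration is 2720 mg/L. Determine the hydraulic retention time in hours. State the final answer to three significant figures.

Steady-state biomass mass balance: V·X·(1 + k_d·θ_c) = Y·Q·(S₀ − S)·θ_c, so V = 0.374 × 755 × (2170 − 27.4) × 15.0 / [2720 × (1 + 0.0596 × 15.0)] = 9.08×10^6 / 5152 = 1762 m³.
Hydraulic retention time τ = V/Q = 1762 / 755 = 2.333 d = 56.00 h.

τ ≈ 56.0 h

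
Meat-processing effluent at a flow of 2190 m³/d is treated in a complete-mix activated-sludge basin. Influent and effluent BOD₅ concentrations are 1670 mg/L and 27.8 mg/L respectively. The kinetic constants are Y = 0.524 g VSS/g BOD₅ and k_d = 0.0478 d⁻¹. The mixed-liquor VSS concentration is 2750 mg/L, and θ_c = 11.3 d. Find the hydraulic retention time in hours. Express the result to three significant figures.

From the SRT design equation V = Y Q (S₀−S) θ_c / [X (1 + k_d θ_c)] = 0.524 × 2190 × (1670 − 27.8) × 11.3 / [2750 × (1 + 0.0478 × 11.3)] = 2.13×10^7 / 4235 = 5028 m³.
Hydraulic retention time τ = V/Q = 5028 / 2190 = 2.296 d = 55.10 h.

τ ≈ 55.1 h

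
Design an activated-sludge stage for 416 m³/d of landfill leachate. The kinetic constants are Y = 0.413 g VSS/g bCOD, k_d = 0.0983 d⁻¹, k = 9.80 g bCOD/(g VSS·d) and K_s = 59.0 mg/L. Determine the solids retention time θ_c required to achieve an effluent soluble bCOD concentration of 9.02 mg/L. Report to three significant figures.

At the target effluent, Y k S/(K_s+S) = 0.413×9.80×9.02/68.02 = 0.5367 d⁻¹.
θ_c = 1/(μ − k_d) = 1/(0.5367 − 0.0983) = 1/0.4384 = 2.281 d.

θ_c ≈ 2.28 d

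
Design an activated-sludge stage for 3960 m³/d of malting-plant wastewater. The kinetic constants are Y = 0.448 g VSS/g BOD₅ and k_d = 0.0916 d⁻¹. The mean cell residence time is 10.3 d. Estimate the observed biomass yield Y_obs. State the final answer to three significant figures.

Correct the yield for decay: Y_obs = Y/(1 + k_d θ_c) = 0.448 / (1 + 0.0916 × 10.3) = 0.448 / 1.943 = 0.2305.

Y_obs ≈ 0.231 g VSS/g BOD₅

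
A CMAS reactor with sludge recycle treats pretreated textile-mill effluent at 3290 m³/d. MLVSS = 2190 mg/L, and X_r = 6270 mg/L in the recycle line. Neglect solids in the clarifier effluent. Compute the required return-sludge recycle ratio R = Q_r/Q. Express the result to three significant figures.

R = Q_r/Q = X/(X_r − X) = 2190 / (6270 − 2190) = 0.5368.

R ≈ 0.537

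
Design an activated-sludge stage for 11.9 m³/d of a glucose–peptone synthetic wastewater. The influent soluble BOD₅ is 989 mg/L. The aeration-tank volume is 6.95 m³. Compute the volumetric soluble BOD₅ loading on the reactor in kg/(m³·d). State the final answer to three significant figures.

L_v ≈ 1.69 kg soluble BOD₅/(m³·d)

Volumetric loading L_v = Q·S₀ / V = 11.9 × 989 g/m³ / 6.950 m³ = 1693 g/(m³·d) = 1.693 kg soluble BOD₅/(m³·d).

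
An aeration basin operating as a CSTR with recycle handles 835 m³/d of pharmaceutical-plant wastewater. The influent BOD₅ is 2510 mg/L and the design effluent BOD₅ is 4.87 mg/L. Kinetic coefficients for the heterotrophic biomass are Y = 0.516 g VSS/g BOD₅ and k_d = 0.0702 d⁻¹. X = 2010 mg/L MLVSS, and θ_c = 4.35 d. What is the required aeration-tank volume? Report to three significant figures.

V ≈ 1790 m³

Steady-state biomass mass balance: V·X·(1 + k_d·θ_c) = Y·Q·(S₀ − S)·θ_c, so V = 0.516 × 835 × (2510 − 4.87) × 4.35 / [2010 × (1 + 0.0702 × 4.35)] = 4.7×10^6 / 2624 = 1789 m³.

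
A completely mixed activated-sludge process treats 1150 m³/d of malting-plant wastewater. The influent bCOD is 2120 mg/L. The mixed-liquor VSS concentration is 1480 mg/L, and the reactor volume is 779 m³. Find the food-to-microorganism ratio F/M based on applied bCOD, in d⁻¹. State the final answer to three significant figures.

F/M = applied load / biomass = Q·S₀/(V·X) = 1150 × 2120 / (779.0 × 1480) = 2.115 d⁻¹.

F/M ≈ 2.11 d⁻¹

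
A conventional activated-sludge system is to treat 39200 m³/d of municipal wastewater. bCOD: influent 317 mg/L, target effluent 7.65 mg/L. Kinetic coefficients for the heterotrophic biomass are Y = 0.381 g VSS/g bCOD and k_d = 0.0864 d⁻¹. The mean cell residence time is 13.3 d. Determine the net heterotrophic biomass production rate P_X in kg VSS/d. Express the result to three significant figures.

Correct the yield for decay: Y_obs = Y/(1 + k_d θ_c) = 0.381 / (1 + 0.0864 × 13.3) = 0.381 / 2.149 = 0.1773.
ΔS = 317 − 7.65 = 309.4 mg/L, so the substrate removal rate is 39200 × 309.4/1000 = 12127 kg bCOD/d.
So the net sludge growth is P_X = 0.1773 × 12127 = 2150 kg VSS/d.

P_X ≈ 2150 kg VSS/d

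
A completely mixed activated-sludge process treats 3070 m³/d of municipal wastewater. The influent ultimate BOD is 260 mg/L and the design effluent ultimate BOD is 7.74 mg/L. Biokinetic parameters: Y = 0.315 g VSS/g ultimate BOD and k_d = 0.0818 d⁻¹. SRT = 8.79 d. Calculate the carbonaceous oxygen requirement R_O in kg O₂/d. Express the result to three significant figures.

R_O ≈ 573 kg O₂/d

Correct the yield for decay: Y_obs = Y/(1 + k_d θ_c) = 0.315 / (1 + 0.0818 × 8.79) = 0.315 / 1.719 = 0.1832.
Q·(S₀ − S) = 3070 × (260 − 7.74) × 10⁻³ = 774.4 kg/d removed.
Biomass synthesised: P_X = Y_obs × 774.4 = 141.9 kg VSS/d.
R_O = Q·ΔS − 1.42 P_X = 774.4 − 201.5 = 572.9 kg O₂/d.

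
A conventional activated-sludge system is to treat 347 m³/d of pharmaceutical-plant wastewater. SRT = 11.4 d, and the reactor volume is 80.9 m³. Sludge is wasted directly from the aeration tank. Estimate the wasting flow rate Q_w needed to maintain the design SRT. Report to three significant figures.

Q_w ≈ 7.10 m³/d

For wasting at MLVSS concentration, Q_w = V/θ_c = 80.90/11.4 = 7.096 m³/d.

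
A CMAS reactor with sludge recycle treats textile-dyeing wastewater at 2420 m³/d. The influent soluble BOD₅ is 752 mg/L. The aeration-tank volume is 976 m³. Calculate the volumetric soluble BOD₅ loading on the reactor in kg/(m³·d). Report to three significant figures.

L_v ≈ 1.86 kg soluble BOD₅/(m³·d)

Volumetric loading L_v = Q·S₀ / V = 2420 × 752 g/m³ / 976.0 m³ = 1865 g/(m³·d) = 1.865 kg soluble BOD₅/(m³·d).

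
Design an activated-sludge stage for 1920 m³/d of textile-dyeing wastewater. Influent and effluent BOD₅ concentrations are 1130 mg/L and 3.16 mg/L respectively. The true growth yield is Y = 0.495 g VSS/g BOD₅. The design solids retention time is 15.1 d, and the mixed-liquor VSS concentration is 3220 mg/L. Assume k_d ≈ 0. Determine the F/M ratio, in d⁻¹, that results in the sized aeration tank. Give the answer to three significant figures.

V·X = Y·Q·ΔS·θ_c gives V = 0.495 × 1920 × (1130 − 3.16) × 15.1 / 3220 = 5022 m³.
F/M = applied load / biomass = Q·S₀/(V·X) = 1920 × 1130 / (5022 × 3220) = 0.1342 d⁻¹.

F/M ≈ 0.134 d⁻¹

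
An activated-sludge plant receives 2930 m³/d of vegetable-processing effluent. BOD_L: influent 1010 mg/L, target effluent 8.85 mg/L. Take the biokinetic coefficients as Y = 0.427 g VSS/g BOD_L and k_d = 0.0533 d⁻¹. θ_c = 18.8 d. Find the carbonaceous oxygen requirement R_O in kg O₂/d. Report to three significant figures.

Y_obs = Y / (1 + k_d θ_c) = 0.427 / (1 + 0.0533 × 18.8) = 0.427 / 2.002 = 0.2133.
ΔS = 1010 − 8.85 = 1001 mg/L, so the substrate removal rate is 2930 × 1001/1000 = 2933 kg BOD_L/d.
P_X = Y_obs·Q·(S₀ − S) = 0.2133 × 2933 = 625.6 kg VSS/d.
Carbonaceous O₂ demand = substrate oxidised − cell-mass equivalent = 2933 − 1.42 × 625.6 = 2045 kg O₂/d.

R_O ≈ 2040 kg O₂/d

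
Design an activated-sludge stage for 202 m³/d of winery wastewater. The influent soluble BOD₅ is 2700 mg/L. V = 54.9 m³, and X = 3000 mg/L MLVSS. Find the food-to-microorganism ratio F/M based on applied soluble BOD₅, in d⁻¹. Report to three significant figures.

F/M ≈ 3.31 d⁻¹

F/M = applied load / biomass = Q·S₀/(V·X) = 202 × 2700 / (54.90 × 3000) = 3.311 d⁻¹.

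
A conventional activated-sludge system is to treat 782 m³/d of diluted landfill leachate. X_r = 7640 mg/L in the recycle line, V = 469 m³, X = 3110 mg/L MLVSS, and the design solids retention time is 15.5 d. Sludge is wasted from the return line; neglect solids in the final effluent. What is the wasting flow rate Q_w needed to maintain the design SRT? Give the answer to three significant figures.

Q_w ≈ 12.3 m³/d

Wasting from the return line (neglecting effluent solids): Q_w = V·X / (θ_c·X_r) = 469.0 × 3110 / (15.5 × 7640) = 12.32 m³/d.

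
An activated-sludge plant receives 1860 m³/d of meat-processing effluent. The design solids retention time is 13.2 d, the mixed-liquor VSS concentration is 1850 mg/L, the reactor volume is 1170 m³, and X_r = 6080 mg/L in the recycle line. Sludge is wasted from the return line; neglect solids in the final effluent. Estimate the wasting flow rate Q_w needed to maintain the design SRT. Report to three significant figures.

Q_w ≈ 27.0 m³/d

θ_c = V·X/(Q_w·X_r) when wasting from the recycle, so Q_w = V·X/(θ_c·X_r) = 1170 × 1850 / (13.2 × 6080) = 26.97 m³/d.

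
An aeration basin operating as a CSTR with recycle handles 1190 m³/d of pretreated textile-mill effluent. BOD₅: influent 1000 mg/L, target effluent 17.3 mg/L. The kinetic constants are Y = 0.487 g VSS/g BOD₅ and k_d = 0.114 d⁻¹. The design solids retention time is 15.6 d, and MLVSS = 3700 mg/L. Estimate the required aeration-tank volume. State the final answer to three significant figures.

V ≈ 864 m³

From the SRT design equation V = Y Q (S₀−S) θ_c / [X (1 + k_d θ_c)] = 0.487 × 1190 × (1000 − 17.3) × 15.6 / [3700 × (1 + 0.114 × 15.6)] = 8.88×10^6 / 10280 = 864.2 m³.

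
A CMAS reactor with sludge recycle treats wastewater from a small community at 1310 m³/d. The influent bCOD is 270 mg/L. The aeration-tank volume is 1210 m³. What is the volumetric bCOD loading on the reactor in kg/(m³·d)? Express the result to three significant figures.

L_v ≈ 0.292 kg bCOD/(m³·d)

L_v = Q S₀ / V = 1310 × 270 × 10⁻³ / 1210 = 0.2923 kg/(m³·d).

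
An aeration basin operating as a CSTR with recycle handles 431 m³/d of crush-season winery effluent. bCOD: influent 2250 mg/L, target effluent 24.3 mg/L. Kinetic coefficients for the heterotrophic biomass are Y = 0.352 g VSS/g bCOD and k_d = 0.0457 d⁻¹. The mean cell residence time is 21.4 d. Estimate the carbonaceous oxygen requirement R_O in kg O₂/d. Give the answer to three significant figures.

Correct the yield for decay: Y_obs = Y/(1 + k_d θ_c) = 0.352 / (1 + 0.0457 × 21.4) = 0.352 / 1.978 = 0.1780.
Substrate removed = Q·(S₀ − S) = 431 m³/d × (2250 − 24.3) g/m³ = 9.59×10^5 g/d = 959.3 kg/d.
Net sludge production P_X = 0.1780 × 959.3 = 170.7 kg VSS/d.
Carbonaceous O₂ demand = substrate oxidised − cell-mass equivalent = 959.3 − 1.42 × 170.7 = 716.9 kg O₂/d.

R_O ≈ 717 kg O₂/d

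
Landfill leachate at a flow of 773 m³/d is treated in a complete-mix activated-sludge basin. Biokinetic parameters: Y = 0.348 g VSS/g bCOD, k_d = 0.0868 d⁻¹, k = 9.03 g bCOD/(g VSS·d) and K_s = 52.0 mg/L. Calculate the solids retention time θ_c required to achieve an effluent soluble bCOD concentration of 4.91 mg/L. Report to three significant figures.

Specific growth rate at S = 4.91 mg/L: μ = YkS/(K_s+S) = 0.348·9.03·4.91/(52.0+4.91) = 0.2711 d⁻¹.
θ_c = 1/(μ − k_d) = 1/(0.2711 − 0.0868) = 1/0.1843 = 5.425 d.

θ_c ≈ 5.43 d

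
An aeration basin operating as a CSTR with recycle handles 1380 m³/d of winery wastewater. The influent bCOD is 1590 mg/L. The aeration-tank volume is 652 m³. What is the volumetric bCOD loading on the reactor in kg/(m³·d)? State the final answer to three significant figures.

L_v = Q S₀ / V = 1380 × 1590 × 10⁻³ / 652.0 = 3.365 kg/(m³·d).

L_v ≈ 3.37 kg bCOD/(m³·d)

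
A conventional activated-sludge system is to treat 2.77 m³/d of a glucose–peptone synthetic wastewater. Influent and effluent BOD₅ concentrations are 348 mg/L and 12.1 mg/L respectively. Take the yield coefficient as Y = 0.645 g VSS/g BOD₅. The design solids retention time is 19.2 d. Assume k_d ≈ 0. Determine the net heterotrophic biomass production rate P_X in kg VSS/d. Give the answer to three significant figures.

P_X ≈ 0.600 kg VSS/d

Since k_d ≈ 0, Y_obs = Y = 0.645 g VSS/g BOD₅.
Substrate removed = Q·(S₀ − S) = 2.77 m³/d × (348 − 12.1) g/m³ = 9.3×10^2 g/d = 0.9304 kg/d.
Net biomass production P_X = Y_obs × Q·(S₀ − S) = 0.6450 × 0.9304 = 0.6001 kg VSS/d.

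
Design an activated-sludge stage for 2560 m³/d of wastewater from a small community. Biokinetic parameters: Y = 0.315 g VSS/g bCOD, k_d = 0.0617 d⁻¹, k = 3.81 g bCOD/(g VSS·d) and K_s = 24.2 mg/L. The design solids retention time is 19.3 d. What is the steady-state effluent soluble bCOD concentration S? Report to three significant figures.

For a completely mixed reactor with recycle the Lawrence–McCarty relation gives S = K_s·(1 + k_d·θ_c) / [θ_c·(Y·k − k_d) − 1] = 24.2 × (1 + 0.0617 × 19.3) / [19.3 × (0.315 × 3.81 − 0.0617) − 1] = 53.02 / 20.97 = 2.528 mg/L.

S ≈ 2.53 mg/L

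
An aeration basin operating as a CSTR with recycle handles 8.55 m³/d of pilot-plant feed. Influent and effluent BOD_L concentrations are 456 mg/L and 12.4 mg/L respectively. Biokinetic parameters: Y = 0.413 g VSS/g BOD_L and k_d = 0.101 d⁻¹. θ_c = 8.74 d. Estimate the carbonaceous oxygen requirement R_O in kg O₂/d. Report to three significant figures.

Observed yield with endogenous decay: Y_obs = Y / (1 + k_d·θ_c) = 0.413 / (1 + 0.101 × 8.74) = 0.413 / 1.883 = 0.2194 g VSS/g BOD_L.
Substrate removed = Q·(S₀ − S) = 8.55 m³/d × (456 − 12.4) g/m³ = 3.79×10^3 g/d = 3.793 kg/d.
Biomass synthesised: P_X = Y_obs × 3.793 = 0.8320 kg VSS/d.
Carbonaceous O₂ demand = substrate oxidised − cell-mass equivalent = 3.793 − 1.42 × 0.8320 = 2.611 kg O₂/d.

R_O ≈ 2.61 kg O₂/d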